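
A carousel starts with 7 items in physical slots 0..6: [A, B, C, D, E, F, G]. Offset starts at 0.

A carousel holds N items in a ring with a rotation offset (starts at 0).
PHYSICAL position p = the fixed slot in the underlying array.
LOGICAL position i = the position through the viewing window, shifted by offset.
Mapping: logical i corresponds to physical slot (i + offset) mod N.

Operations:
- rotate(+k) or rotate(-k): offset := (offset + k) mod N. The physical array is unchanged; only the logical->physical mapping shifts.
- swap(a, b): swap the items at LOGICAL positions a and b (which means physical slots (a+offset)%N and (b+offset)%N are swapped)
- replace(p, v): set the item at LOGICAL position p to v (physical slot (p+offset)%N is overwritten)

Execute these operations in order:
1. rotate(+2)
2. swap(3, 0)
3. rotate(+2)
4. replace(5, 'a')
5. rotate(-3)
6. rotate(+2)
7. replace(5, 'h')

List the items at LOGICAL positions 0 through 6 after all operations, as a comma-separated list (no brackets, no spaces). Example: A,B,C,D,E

Answer: D,E,C,G,A,h,a

Derivation:
After op 1 (rotate(+2)): offset=2, physical=[A,B,C,D,E,F,G], logical=[C,D,E,F,G,A,B]
After op 2 (swap(3, 0)): offset=2, physical=[A,B,F,D,E,C,G], logical=[F,D,E,C,G,A,B]
After op 3 (rotate(+2)): offset=4, physical=[A,B,F,D,E,C,G], logical=[E,C,G,A,B,F,D]
After op 4 (replace(5, 'a')): offset=4, physical=[A,B,a,D,E,C,G], logical=[E,C,G,A,B,a,D]
After op 5 (rotate(-3)): offset=1, physical=[A,B,a,D,E,C,G], logical=[B,a,D,E,C,G,A]
After op 6 (rotate(+2)): offset=3, physical=[A,B,a,D,E,C,G], logical=[D,E,C,G,A,B,a]
After op 7 (replace(5, 'h')): offset=3, physical=[A,h,a,D,E,C,G], logical=[D,E,C,G,A,h,a]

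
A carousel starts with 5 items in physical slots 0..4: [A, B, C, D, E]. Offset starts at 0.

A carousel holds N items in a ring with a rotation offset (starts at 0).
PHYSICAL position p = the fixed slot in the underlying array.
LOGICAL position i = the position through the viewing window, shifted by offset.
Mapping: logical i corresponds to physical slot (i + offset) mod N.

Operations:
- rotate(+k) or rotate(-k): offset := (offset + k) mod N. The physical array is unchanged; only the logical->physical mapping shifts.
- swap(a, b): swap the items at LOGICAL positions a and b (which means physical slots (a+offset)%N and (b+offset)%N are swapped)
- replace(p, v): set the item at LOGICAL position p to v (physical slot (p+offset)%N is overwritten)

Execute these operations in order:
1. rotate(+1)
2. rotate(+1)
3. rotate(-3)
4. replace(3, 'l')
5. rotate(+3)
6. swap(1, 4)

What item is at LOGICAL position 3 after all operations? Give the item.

Answer: A

Derivation:
After op 1 (rotate(+1)): offset=1, physical=[A,B,C,D,E], logical=[B,C,D,E,A]
After op 2 (rotate(+1)): offset=2, physical=[A,B,C,D,E], logical=[C,D,E,A,B]
After op 3 (rotate(-3)): offset=4, physical=[A,B,C,D,E], logical=[E,A,B,C,D]
After op 4 (replace(3, 'l')): offset=4, physical=[A,B,l,D,E], logical=[E,A,B,l,D]
After op 5 (rotate(+3)): offset=2, physical=[A,B,l,D,E], logical=[l,D,E,A,B]
After op 6 (swap(1, 4)): offset=2, physical=[A,D,l,B,E], logical=[l,B,E,A,D]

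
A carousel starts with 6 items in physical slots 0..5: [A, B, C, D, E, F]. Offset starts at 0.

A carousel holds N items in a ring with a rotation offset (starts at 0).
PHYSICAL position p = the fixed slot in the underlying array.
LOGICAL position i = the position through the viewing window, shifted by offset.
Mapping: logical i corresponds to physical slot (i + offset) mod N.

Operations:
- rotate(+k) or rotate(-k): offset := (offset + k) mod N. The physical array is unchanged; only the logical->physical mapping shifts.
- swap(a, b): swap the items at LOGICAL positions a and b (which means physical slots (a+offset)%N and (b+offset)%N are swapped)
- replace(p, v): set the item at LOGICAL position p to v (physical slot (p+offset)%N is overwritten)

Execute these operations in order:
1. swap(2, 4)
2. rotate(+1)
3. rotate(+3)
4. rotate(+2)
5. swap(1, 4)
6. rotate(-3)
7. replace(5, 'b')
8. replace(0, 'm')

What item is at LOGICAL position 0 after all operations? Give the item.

After op 1 (swap(2, 4)): offset=0, physical=[A,B,E,D,C,F], logical=[A,B,E,D,C,F]
After op 2 (rotate(+1)): offset=1, physical=[A,B,E,D,C,F], logical=[B,E,D,C,F,A]
After op 3 (rotate(+3)): offset=4, physical=[A,B,E,D,C,F], logical=[C,F,A,B,E,D]
After op 4 (rotate(+2)): offset=0, physical=[A,B,E,D,C,F], logical=[A,B,E,D,C,F]
After op 5 (swap(1, 4)): offset=0, physical=[A,C,E,D,B,F], logical=[A,C,E,D,B,F]
After op 6 (rotate(-3)): offset=3, physical=[A,C,E,D,B,F], logical=[D,B,F,A,C,E]
After op 7 (replace(5, 'b')): offset=3, physical=[A,C,b,D,B,F], logical=[D,B,F,A,C,b]
After op 8 (replace(0, 'm')): offset=3, physical=[A,C,b,m,B,F], logical=[m,B,F,A,C,b]

Answer: m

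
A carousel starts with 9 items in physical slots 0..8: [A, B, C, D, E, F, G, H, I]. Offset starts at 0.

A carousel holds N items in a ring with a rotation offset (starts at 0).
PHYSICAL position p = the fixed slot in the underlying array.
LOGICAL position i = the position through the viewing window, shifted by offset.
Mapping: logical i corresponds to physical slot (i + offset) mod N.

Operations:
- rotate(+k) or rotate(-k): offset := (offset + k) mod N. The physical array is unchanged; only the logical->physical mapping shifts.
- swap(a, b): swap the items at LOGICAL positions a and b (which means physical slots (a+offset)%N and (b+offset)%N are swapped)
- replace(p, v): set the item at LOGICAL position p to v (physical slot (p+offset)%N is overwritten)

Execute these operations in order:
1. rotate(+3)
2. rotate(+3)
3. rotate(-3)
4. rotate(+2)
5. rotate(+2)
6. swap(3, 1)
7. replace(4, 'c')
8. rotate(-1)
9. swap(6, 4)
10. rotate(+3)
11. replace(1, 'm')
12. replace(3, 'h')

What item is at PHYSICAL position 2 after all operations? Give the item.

After op 1 (rotate(+3)): offset=3, physical=[A,B,C,D,E,F,G,H,I], logical=[D,E,F,G,H,I,A,B,C]
After op 2 (rotate(+3)): offset=6, physical=[A,B,C,D,E,F,G,H,I], logical=[G,H,I,A,B,C,D,E,F]
After op 3 (rotate(-3)): offset=3, physical=[A,B,C,D,E,F,G,H,I], logical=[D,E,F,G,H,I,A,B,C]
After op 4 (rotate(+2)): offset=5, physical=[A,B,C,D,E,F,G,H,I], logical=[F,G,H,I,A,B,C,D,E]
After op 5 (rotate(+2)): offset=7, physical=[A,B,C,D,E,F,G,H,I], logical=[H,I,A,B,C,D,E,F,G]
After op 6 (swap(3, 1)): offset=7, physical=[A,I,C,D,E,F,G,H,B], logical=[H,B,A,I,C,D,E,F,G]
After op 7 (replace(4, 'c')): offset=7, physical=[A,I,c,D,E,F,G,H,B], logical=[H,B,A,I,c,D,E,F,G]
After op 8 (rotate(-1)): offset=6, physical=[A,I,c,D,E,F,G,H,B], logical=[G,H,B,A,I,c,D,E,F]
After op 9 (swap(6, 4)): offset=6, physical=[A,D,c,I,E,F,G,H,B], logical=[G,H,B,A,D,c,I,E,F]
After op 10 (rotate(+3)): offset=0, physical=[A,D,c,I,E,F,G,H,B], logical=[A,D,c,I,E,F,G,H,B]
After op 11 (replace(1, 'm')): offset=0, physical=[A,m,c,I,E,F,G,H,B], logical=[A,m,c,I,E,F,G,H,B]
After op 12 (replace(3, 'h')): offset=0, physical=[A,m,c,h,E,F,G,H,B], logical=[A,m,c,h,E,F,G,H,B]

Answer: c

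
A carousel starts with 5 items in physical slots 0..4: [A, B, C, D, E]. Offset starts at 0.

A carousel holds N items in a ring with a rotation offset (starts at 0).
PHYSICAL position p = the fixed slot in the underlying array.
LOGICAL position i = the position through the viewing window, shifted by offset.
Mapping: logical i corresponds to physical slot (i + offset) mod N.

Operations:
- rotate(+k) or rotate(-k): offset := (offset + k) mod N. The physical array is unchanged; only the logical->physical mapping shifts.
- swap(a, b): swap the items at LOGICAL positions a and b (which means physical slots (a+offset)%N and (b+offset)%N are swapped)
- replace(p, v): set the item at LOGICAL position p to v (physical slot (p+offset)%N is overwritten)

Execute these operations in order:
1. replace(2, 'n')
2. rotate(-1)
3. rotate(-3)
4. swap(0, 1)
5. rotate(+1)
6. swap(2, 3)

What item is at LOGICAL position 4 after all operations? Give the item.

After op 1 (replace(2, 'n')): offset=0, physical=[A,B,n,D,E], logical=[A,B,n,D,E]
After op 2 (rotate(-1)): offset=4, physical=[A,B,n,D,E], logical=[E,A,B,n,D]
After op 3 (rotate(-3)): offset=1, physical=[A,B,n,D,E], logical=[B,n,D,E,A]
After op 4 (swap(0, 1)): offset=1, physical=[A,n,B,D,E], logical=[n,B,D,E,A]
After op 5 (rotate(+1)): offset=2, physical=[A,n,B,D,E], logical=[B,D,E,A,n]
After op 6 (swap(2, 3)): offset=2, physical=[E,n,B,D,A], logical=[B,D,A,E,n]

Answer: n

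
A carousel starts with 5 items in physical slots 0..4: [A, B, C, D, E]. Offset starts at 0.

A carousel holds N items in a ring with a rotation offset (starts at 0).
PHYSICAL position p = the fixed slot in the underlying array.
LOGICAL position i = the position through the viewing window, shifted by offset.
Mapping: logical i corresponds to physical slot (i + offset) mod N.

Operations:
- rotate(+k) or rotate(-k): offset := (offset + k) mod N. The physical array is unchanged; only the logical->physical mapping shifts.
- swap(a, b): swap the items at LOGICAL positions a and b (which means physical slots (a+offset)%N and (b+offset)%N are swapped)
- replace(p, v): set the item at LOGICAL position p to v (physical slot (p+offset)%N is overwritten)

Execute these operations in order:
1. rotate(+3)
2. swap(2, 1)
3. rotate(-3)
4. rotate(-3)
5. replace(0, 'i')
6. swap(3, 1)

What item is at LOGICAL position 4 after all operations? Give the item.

After op 1 (rotate(+3)): offset=3, physical=[A,B,C,D,E], logical=[D,E,A,B,C]
After op 2 (swap(2, 1)): offset=3, physical=[E,B,C,D,A], logical=[D,A,E,B,C]
After op 3 (rotate(-3)): offset=0, physical=[E,B,C,D,A], logical=[E,B,C,D,A]
After op 4 (rotate(-3)): offset=2, physical=[E,B,C,D,A], logical=[C,D,A,E,B]
After op 5 (replace(0, 'i')): offset=2, physical=[E,B,i,D,A], logical=[i,D,A,E,B]
After op 6 (swap(3, 1)): offset=2, physical=[D,B,i,E,A], logical=[i,E,A,D,B]

Answer: B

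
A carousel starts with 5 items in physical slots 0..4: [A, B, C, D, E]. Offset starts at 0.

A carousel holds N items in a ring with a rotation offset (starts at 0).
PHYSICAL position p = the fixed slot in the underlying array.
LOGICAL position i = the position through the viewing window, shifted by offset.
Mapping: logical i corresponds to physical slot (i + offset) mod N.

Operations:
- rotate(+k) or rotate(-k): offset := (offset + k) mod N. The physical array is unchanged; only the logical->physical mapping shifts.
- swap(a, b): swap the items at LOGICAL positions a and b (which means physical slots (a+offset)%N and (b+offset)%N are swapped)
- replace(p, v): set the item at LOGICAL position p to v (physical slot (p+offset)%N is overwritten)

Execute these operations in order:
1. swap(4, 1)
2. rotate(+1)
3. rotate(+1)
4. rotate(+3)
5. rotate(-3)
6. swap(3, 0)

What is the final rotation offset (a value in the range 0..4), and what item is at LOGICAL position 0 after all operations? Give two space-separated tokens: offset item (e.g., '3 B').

After op 1 (swap(4, 1)): offset=0, physical=[A,E,C,D,B], logical=[A,E,C,D,B]
After op 2 (rotate(+1)): offset=1, physical=[A,E,C,D,B], logical=[E,C,D,B,A]
After op 3 (rotate(+1)): offset=2, physical=[A,E,C,D,B], logical=[C,D,B,A,E]
After op 4 (rotate(+3)): offset=0, physical=[A,E,C,D,B], logical=[A,E,C,D,B]
After op 5 (rotate(-3)): offset=2, physical=[A,E,C,D,B], logical=[C,D,B,A,E]
After op 6 (swap(3, 0)): offset=2, physical=[C,E,A,D,B], logical=[A,D,B,C,E]

Answer: 2 A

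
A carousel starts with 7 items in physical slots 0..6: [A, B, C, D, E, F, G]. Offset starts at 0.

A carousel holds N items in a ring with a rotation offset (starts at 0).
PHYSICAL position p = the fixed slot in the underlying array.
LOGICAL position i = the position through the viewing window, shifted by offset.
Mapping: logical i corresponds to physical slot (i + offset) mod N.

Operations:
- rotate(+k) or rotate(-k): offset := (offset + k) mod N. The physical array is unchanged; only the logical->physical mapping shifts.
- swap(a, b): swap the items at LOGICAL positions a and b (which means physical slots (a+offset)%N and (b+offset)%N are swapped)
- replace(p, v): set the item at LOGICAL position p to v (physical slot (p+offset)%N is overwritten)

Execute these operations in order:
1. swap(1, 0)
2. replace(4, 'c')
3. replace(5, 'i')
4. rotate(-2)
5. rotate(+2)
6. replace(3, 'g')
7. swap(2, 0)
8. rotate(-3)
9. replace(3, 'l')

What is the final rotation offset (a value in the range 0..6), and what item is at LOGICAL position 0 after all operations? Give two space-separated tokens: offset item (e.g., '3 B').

Answer: 4 c

Derivation:
After op 1 (swap(1, 0)): offset=0, physical=[B,A,C,D,E,F,G], logical=[B,A,C,D,E,F,G]
After op 2 (replace(4, 'c')): offset=0, physical=[B,A,C,D,c,F,G], logical=[B,A,C,D,c,F,G]
After op 3 (replace(5, 'i')): offset=0, physical=[B,A,C,D,c,i,G], logical=[B,A,C,D,c,i,G]
After op 4 (rotate(-2)): offset=5, physical=[B,A,C,D,c,i,G], logical=[i,G,B,A,C,D,c]
After op 5 (rotate(+2)): offset=0, physical=[B,A,C,D,c,i,G], logical=[B,A,C,D,c,i,G]
After op 6 (replace(3, 'g')): offset=0, physical=[B,A,C,g,c,i,G], logical=[B,A,C,g,c,i,G]
After op 7 (swap(2, 0)): offset=0, physical=[C,A,B,g,c,i,G], logical=[C,A,B,g,c,i,G]
After op 8 (rotate(-3)): offset=4, physical=[C,A,B,g,c,i,G], logical=[c,i,G,C,A,B,g]
After op 9 (replace(3, 'l')): offset=4, physical=[l,A,B,g,c,i,G], logical=[c,i,G,l,A,B,g]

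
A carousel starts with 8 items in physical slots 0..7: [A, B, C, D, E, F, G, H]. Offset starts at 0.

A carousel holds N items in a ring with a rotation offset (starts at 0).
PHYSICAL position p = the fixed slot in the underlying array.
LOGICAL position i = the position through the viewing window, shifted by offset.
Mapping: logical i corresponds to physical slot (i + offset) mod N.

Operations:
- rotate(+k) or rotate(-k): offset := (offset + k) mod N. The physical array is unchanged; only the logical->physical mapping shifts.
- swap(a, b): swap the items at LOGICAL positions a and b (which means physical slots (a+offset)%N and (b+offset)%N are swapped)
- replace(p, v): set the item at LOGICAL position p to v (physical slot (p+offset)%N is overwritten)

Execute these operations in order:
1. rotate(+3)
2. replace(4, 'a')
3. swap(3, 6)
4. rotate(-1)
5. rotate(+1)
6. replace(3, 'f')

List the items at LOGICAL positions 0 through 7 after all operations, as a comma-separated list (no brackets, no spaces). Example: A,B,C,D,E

Answer: D,E,F,f,a,A,G,C

Derivation:
After op 1 (rotate(+3)): offset=3, physical=[A,B,C,D,E,F,G,H], logical=[D,E,F,G,H,A,B,C]
After op 2 (replace(4, 'a')): offset=3, physical=[A,B,C,D,E,F,G,a], logical=[D,E,F,G,a,A,B,C]
After op 3 (swap(3, 6)): offset=3, physical=[A,G,C,D,E,F,B,a], logical=[D,E,F,B,a,A,G,C]
After op 4 (rotate(-1)): offset=2, physical=[A,G,C,D,E,F,B,a], logical=[C,D,E,F,B,a,A,G]
After op 5 (rotate(+1)): offset=3, physical=[A,G,C,D,E,F,B,a], logical=[D,E,F,B,a,A,G,C]
After op 6 (replace(3, 'f')): offset=3, physical=[A,G,C,D,E,F,f,a], logical=[D,E,F,f,a,A,G,C]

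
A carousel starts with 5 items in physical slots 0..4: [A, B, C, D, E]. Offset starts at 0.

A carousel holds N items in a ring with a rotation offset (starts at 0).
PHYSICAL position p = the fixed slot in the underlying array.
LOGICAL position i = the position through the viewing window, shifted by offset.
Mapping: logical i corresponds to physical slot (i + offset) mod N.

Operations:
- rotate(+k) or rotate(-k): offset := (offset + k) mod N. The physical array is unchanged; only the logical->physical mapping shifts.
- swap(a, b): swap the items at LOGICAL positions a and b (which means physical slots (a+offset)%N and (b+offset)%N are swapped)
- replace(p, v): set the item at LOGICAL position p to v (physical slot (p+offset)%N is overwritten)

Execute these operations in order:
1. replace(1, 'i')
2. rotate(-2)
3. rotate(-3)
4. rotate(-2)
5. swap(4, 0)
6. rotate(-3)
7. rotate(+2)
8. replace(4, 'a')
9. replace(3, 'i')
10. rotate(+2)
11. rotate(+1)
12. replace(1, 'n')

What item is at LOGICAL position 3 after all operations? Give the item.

After op 1 (replace(1, 'i')): offset=0, physical=[A,i,C,D,E], logical=[A,i,C,D,E]
After op 2 (rotate(-2)): offset=3, physical=[A,i,C,D,E], logical=[D,E,A,i,C]
After op 3 (rotate(-3)): offset=0, physical=[A,i,C,D,E], logical=[A,i,C,D,E]
After op 4 (rotate(-2)): offset=3, physical=[A,i,C,D,E], logical=[D,E,A,i,C]
After op 5 (swap(4, 0)): offset=3, physical=[A,i,D,C,E], logical=[C,E,A,i,D]
After op 6 (rotate(-3)): offset=0, physical=[A,i,D,C,E], logical=[A,i,D,C,E]
After op 7 (rotate(+2)): offset=2, physical=[A,i,D,C,E], logical=[D,C,E,A,i]
After op 8 (replace(4, 'a')): offset=2, physical=[A,a,D,C,E], logical=[D,C,E,A,a]
After op 9 (replace(3, 'i')): offset=2, physical=[i,a,D,C,E], logical=[D,C,E,i,a]
After op 10 (rotate(+2)): offset=4, physical=[i,a,D,C,E], logical=[E,i,a,D,C]
After op 11 (rotate(+1)): offset=0, physical=[i,a,D,C,E], logical=[i,a,D,C,E]
After op 12 (replace(1, 'n')): offset=0, physical=[i,n,D,C,E], logical=[i,n,D,C,E]

Answer: C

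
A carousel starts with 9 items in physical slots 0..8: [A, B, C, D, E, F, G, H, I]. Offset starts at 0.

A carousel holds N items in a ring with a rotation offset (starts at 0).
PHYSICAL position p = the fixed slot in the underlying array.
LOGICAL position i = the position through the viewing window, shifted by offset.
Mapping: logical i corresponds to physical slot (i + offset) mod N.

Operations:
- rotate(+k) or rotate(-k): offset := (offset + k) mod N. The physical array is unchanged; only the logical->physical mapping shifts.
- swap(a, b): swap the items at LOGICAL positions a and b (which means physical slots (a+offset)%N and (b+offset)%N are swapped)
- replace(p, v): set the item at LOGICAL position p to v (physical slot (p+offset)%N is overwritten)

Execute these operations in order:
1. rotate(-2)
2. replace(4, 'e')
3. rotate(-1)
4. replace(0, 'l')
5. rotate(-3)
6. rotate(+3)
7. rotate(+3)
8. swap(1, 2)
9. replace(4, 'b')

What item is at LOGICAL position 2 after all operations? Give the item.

Answer: B

Derivation:
After op 1 (rotate(-2)): offset=7, physical=[A,B,C,D,E,F,G,H,I], logical=[H,I,A,B,C,D,E,F,G]
After op 2 (replace(4, 'e')): offset=7, physical=[A,B,e,D,E,F,G,H,I], logical=[H,I,A,B,e,D,E,F,G]
After op 3 (rotate(-1)): offset=6, physical=[A,B,e,D,E,F,G,H,I], logical=[G,H,I,A,B,e,D,E,F]
After op 4 (replace(0, 'l')): offset=6, physical=[A,B,e,D,E,F,l,H,I], logical=[l,H,I,A,B,e,D,E,F]
After op 5 (rotate(-3)): offset=3, physical=[A,B,e,D,E,F,l,H,I], logical=[D,E,F,l,H,I,A,B,e]
After op 6 (rotate(+3)): offset=6, physical=[A,B,e,D,E,F,l,H,I], logical=[l,H,I,A,B,e,D,E,F]
After op 7 (rotate(+3)): offset=0, physical=[A,B,e,D,E,F,l,H,I], logical=[A,B,e,D,E,F,l,H,I]
After op 8 (swap(1, 2)): offset=0, physical=[A,e,B,D,E,F,l,H,I], logical=[A,e,B,D,E,F,l,H,I]
After op 9 (replace(4, 'b')): offset=0, physical=[A,e,B,D,b,F,l,H,I], logical=[A,e,B,D,b,F,l,H,I]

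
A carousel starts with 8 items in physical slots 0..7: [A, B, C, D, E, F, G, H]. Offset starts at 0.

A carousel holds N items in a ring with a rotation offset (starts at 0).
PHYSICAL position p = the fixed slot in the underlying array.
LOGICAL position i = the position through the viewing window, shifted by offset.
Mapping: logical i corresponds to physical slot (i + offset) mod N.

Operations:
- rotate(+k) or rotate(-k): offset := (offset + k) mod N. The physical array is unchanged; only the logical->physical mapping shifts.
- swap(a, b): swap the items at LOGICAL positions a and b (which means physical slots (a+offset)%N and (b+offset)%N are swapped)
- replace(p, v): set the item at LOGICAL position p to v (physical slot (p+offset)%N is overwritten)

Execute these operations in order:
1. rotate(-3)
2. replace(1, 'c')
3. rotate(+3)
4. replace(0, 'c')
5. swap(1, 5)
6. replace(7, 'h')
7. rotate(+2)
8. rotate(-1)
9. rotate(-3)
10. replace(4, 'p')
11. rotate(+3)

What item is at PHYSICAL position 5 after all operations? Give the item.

After op 1 (rotate(-3)): offset=5, physical=[A,B,C,D,E,F,G,H], logical=[F,G,H,A,B,C,D,E]
After op 2 (replace(1, 'c')): offset=5, physical=[A,B,C,D,E,F,c,H], logical=[F,c,H,A,B,C,D,E]
After op 3 (rotate(+3)): offset=0, physical=[A,B,C,D,E,F,c,H], logical=[A,B,C,D,E,F,c,H]
After op 4 (replace(0, 'c')): offset=0, physical=[c,B,C,D,E,F,c,H], logical=[c,B,C,D,E,F,c,H]
After op 5 (swap(1, 5)): offset=0, physical=[c,F,C,D,E,B,c,H], logical=[c,F,C,D,E,B,c,H]
After op 6 (replace(7, 'h')): offset=0, physical=[c,F,C,D,E,B,c,h], logical=[c,F,C,D,E,B,c,h]
After op 7 (rotate(+2)): offset=2, physical=[c,F,C,D,E,B,c,h], logical=[C,D,E,B,c,h,c,F]
After op 8 (rotate(-1)): offset=1, physical=[c,F,C,D,E,B,c,h], logical=[F,C,D,E,B,c,h,c]
After op 9 (rotate(-3)): offset=6, physical=[c,F,C,D,E,B,c,h], logical=[c,h,c,F,C,D,E,B]
After op 10 (replace(4, 'p')): offset=6, physical=[c,F,p,D,E,B,c,h], logical=[c,h,c,F,p,D,E,B]
After op 11 (rotate(+3)): offset=1, physical=[c,F,p,D,E,B,c,h], logical=[F,p,D,E,B,c,h,c]

Answer: B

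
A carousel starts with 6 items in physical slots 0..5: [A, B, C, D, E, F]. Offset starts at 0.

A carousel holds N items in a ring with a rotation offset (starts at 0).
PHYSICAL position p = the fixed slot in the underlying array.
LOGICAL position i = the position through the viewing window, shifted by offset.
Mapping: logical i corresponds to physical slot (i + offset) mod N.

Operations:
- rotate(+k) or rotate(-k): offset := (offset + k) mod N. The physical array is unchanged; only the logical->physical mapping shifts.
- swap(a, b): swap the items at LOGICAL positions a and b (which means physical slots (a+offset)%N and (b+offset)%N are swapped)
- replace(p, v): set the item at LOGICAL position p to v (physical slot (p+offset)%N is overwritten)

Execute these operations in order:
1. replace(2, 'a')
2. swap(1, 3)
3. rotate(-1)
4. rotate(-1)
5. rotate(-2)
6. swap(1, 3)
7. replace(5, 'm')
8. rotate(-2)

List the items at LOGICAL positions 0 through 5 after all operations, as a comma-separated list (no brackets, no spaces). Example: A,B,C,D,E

After op 1 (replace(2, 'a')): offset=0, physical=[A,B,a,D,E,F], logical=[A,B,a,D,E,F]
After op 2 (swap(1, 3)): offset=0, physical=[A,D,a,B,E,F], logical=[A,D,a,B,E,F]
After op 3 (rotate(-1)): offset=5, physical=[A,D,a,B,E,F], logical=[F,A,D,a,B,E]
After op 4 (rotate(-1)): offset=4, physical=[A,D,a,B,E,F], logical=[E,F,A,D,a,B]
After op 5 (rotate(-2)): offset=2, physical=[A,D,a,B,E,F], logical=[a,B,E,F,A,D]
After op 6 (swap(1, 3)): offset=2, physical=[A,D,a,F,E,B], logical=[a,F,E,B,A,D]
After op 7 (replace(5, 'm')): offset=2, physical=[A,m,a,F,E,B], logical=[a,F,E,B,A,m]
After op 8 (rotate(-2)): offset=0, physical=[A,m,a,F,E,B], logical=[A,m,a,F,E,B]

Answer: A,m,a,F,E,B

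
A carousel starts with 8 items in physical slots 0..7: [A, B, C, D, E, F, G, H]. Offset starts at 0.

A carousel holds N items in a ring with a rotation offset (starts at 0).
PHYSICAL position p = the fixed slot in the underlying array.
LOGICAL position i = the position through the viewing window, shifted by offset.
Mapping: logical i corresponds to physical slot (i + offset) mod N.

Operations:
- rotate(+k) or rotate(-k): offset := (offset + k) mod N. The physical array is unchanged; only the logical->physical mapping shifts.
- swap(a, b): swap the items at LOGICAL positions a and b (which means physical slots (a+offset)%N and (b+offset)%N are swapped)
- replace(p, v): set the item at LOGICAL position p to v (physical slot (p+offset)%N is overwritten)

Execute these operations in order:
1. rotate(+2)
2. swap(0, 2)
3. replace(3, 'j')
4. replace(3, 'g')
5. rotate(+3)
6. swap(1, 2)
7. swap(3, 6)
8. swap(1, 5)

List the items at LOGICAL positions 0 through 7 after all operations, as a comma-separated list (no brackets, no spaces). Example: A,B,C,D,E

Answer: g,E,G,D,B,H,A,C

Derivation:
After op 1 (rotate(+2)): offset=2, physical=[A,B,C,D,E,F,G,H], logical=[C,D,E,F,G,H,A,B]
After op 2 (swap(0, 2)): offset=2, physical=[A,B,E,D,C,F,G,H], logical=[E,D,C,F,G,H,A,B]
After op 3 (replace(3, 'j')): offset=2, physical=[A,B,E,D,C,j,G,H], logical=[E,D,C,j,G,H,A,B]
After op 4 (replace(3, 'g')): offset=2, physical=[A,B,E,D,C,g,G,H], logical=[E,D,C,g,G,H,A,B]
After op 5 (rotate(+3)): offset=5, physical=[A,B,E,D,C,g,G,H], logical=[g,G,H,A,B,E,D,C]
After op 6 (swap(1, 2)): offset=5, physical=[A,B,E,D,C,g,H,G], logical=[g,H,G,A,B,E,D,C]
After op 7 (swap(3, 6)): offset=5, physical=[D,B,E,A,C,g,H,G], logical=[g,H,G,D,B,E,A,C]
After op 8 (swap(1, 5)): offset=5, physical=[D,B,H,A,C,g,E,G], logical=[g,E,G,D,B,H,A,C]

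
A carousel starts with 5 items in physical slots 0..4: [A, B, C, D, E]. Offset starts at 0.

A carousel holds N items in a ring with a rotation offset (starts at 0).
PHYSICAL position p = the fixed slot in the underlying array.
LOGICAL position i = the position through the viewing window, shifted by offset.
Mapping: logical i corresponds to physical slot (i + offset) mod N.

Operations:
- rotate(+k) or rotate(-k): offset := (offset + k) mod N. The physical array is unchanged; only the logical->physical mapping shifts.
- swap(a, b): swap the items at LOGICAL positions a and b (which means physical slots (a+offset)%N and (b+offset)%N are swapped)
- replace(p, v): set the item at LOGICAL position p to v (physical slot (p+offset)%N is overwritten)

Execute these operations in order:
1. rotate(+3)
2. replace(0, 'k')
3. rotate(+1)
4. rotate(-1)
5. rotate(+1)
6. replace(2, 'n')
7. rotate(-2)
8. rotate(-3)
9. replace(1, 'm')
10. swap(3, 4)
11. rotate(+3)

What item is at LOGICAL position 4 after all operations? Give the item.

Answer: n

Derivation:
After op 1 (rotate(+3)): offset=3, physical=[A,B,C,D,E], logical=[D,E,A,B,C]
After op 2 (replace(0, 'k')): offset=3, physical=[A,B,C,k,E], logical=[k,E,A,B,C]
After op 3 (rotate(+1)): offset=4, physical=[A,B,C,k,E], logical=[E,A,B,C,k]
After op 4 (rotate(-1)): offset=3, physical=[A,B,C,k,E], logical=[k,E,A,B,C]
After op 5 (rotate(+1)): offset=4, physical=[A,B,C,k,E], logical=[E,A,B,C,k]
After op 6 (replace(2, 'n')): offset=4, physical=[A,n,C,k,E], logical=[E,A,n,C,k]
After op 7 (rotate(-2)): offset=2, physical=[A,n,C,k,E], logical=[C,k,E,A,n]
After op 8 (rotate(-3)): offset=4, physical=[A,n,C,k,E], logical=[E,A,n,C,k]
After op 9 (replace(1, 'm')): offset=4, physical=[m,n,C,k,E], logical=[E,m,n,C,k]
After op 10 (swap(3, 4)): offset=4, physical=[m,n,k,C,E], logical=[E,m,n,k,C]
After op 11 (rotate(+3)): offset=2, physical=[m,n,k,C,E], logical=[k,C,E,m,n]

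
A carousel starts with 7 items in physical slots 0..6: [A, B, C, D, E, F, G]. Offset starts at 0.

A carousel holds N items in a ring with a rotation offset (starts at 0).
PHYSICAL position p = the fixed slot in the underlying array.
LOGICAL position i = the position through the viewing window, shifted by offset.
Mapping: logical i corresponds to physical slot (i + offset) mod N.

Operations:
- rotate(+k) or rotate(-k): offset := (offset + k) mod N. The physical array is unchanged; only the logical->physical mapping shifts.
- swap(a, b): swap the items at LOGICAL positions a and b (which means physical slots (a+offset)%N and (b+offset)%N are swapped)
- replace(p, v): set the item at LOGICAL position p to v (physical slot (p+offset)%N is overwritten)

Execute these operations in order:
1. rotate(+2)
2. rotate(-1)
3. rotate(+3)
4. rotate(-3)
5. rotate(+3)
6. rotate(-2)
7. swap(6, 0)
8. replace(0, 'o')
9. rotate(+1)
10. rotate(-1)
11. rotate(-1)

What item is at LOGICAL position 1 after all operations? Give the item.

Answer: o

Derivation:
After op 1 (rotate(+2)): offset=2, physical=[A,B,C,D,E,F,G], logical=[C,D,E,F,G,A,B]
After op 2 (rotate(-1)): offset=1, physical=[A,B,C,D,E,F,G], logical=[B,C,D,E,F,G,A]
After op 3 (rotate(+3)): offset=4, physical=[A,B,C,D,E,F,G], logical=[E,F,G,A,B,C,D]
After op 4 (rotate(-3)): offset=1, physical=[A,B,C,D,E,F,G], logical=[B,C,D,E,F,G,A]
After op 5 (rotate(+3)): offset=4, physical=[A,B,C,D,E,F,G], logical=[E,F,G,A,B,C,D]
After op 6 (rotate(-2)): offset=2, physical=[A,B,C,D,E,F,G], logical=[C,D,E,F,G,A,B]
After op 7 (swap(6, 0)): offset=2, physical=[A,C,B,D,E,F,G], logical=[B,D,E,F,G,A,C]
After op 8 (replace(0, 'o')): offset=2, physical=[A,C,o,D,E,F,G], logical=[o,D,E,F,G,A,C]
After op 9 (rotate(+1)): offset=3, physical=[A,C,o,D,E,F,G], logical=[D,E,F,G,A,C,o]
After op 10 (rotate(-1)): offset=2, physical=[A,C,o,D,E,F,G], logical=[o,D,E,F,G,A,C]
After op 11 (rotate(-1)): offset=1, physical=[A,C,o,D,E,F,G], logical=[C,o,D,E,F,G,A]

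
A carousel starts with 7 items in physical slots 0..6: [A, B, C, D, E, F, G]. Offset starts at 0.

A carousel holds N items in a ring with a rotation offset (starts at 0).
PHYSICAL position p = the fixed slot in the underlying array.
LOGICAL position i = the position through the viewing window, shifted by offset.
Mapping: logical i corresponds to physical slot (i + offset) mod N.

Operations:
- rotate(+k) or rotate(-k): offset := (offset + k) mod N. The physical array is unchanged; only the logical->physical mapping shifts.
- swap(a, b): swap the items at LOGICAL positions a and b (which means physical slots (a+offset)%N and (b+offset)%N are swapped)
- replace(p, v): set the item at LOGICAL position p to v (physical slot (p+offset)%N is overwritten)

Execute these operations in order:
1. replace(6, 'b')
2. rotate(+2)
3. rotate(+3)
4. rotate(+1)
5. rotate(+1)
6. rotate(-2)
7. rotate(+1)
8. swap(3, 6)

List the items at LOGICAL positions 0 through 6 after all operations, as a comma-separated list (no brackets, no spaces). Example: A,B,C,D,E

After op 1 (replace(6, 'b')): offset=0, physical=[A,B,C,D,E,F,b], logical=[A,B,C,D,E,F,b]
After op 2 (rotate(+2)): offset=2, physical=[A,B,C,D,E,F,b], logical=[C,D,E,F,b,A,B]
After op 3 (rotate(+3)): offset=5, physical=[A,B,C,D,E,F,b], logical=[F,b,A,B,C,D,E]
After op 4 (rotate(+1)): offset=6, physical=[A,B,C,D,E,F,b], logical=[b,A,B,C,D,E,F]
After op 5 (rotate(+1)): offset=0, physical=[A,B,C,D,E,F,b], logical=[A,B,C,D,E,F,b]
After op 6 (rotate(-2)): offset=5, physical=[A,B,C,D,E,F,b], logical=[F,b,A,B,C,D,E]
After op 7 (rotate(+1)): offset=6, physical=[A,B,C,D,E,F,b], logical=[b,A,B,C,D,E,F]
After op 8 (swap(3, 6)): offset=6, physical=[A,B,F,D,E,C,b], logical=[b,A,B,F,D,E,C]

Answer: b,A,B,F,D,E,C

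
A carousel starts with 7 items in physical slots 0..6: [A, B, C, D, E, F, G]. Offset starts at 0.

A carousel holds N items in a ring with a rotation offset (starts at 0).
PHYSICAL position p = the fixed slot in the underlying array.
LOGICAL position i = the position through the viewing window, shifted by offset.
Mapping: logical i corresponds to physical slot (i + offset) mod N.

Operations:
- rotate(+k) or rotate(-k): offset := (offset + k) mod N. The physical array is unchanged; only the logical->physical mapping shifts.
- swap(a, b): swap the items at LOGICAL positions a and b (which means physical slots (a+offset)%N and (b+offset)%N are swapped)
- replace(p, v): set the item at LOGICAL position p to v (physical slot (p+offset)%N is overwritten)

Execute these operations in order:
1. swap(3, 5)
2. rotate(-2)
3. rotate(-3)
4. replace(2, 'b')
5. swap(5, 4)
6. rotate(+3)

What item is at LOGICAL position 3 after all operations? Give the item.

Answer: B

Derivation:
After op 1 (swap(3, 5)): offset=0, physical=[A,B,C,F,E,D,G], logical=[A,B,C,F,E,D,G]
After op 2 (rotate(-2)): offset=5, physical=[A,B,C,F,E,D,G], logical=[D,G,A,B,C,F,E]
After op 3 (rotate(-3)): offset=2, physical=[A,B,C,F,E,D,G], logical=[C,F,E,D,G,A,B]
After op 4 (replace(2, 'b')): offset=2, physical=[A,B,C,F,b,D,G], logical=[C,F,b,D,G,A,B]
After op 5 (swap(5, 4)): offset=2, physical=[G,B,C,F,b,D,A], logical=[C,F,b,D,A,G,B]
After op 6 (rotate(+3)): offset=5, physical=[G,B,C,F,b,D,A], logical=[D,A,G,B,C,F,b]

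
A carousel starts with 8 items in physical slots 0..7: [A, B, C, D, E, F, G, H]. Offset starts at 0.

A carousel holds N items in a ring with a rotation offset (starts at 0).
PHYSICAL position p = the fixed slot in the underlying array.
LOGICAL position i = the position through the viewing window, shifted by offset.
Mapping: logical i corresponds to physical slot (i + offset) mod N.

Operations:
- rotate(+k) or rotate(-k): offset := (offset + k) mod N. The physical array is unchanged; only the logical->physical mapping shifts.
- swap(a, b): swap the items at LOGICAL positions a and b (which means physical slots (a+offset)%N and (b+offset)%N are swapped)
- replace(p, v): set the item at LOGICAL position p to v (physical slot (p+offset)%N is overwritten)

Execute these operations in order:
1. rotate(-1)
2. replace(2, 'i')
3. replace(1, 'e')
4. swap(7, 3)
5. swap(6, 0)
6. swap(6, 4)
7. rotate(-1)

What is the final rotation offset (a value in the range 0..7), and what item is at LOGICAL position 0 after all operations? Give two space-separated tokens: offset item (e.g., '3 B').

After op 1 (rotate(-1)): offset=7, physical=[A,B,C,D,E,F,G,H], logical=[H,A,B,C,D,E,F,G]
After op 2 (replace(2, 'i')): offset=7, physical=[A,i,C,D,E,F,G,H], logical=[H,A,i,C,D,E,F,G]
After op 3 (replace(1, 'e')): offset=7, physical=[e,i,C,D,E,F,G,H], logical=[H,e,i,C,D,E,F,G]
After op 4 (swap(7, 3)): offset=7, physical=[e,i,G,D,E,F,C,H], logical=[H,e,i,G,D,E,F,C]
After op 5 (swap(6, 0)): offset=7, physical=[e,i,G,D,E,H,C,F], logical=[F,e,i,G,D,E,H,C]
After op 6 (swap(6, 4)): offset=7, physical=[e,i,G,H,E,D,C,F], logical=[F,e,i,G,H,E,D,C]
After op 7 (rotate(-1)): offset=6, physical=[e,i,G,H,E,D,C,F], logical=[C,F,e,i,G,H,E,D]

Answer: 6 C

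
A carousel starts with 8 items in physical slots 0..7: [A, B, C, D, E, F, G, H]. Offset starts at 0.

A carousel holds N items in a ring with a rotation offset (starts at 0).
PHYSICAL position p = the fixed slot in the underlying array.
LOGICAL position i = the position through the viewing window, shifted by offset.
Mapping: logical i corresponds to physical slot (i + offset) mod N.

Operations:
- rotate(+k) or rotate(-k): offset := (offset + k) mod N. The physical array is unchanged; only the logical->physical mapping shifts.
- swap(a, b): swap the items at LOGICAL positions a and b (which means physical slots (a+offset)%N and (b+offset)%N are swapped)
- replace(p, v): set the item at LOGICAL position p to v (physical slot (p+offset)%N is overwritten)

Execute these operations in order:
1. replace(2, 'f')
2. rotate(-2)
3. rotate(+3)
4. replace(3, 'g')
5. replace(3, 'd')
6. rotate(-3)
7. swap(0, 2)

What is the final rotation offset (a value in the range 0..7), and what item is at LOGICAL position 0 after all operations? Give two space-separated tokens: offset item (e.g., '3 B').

Answer: 6 A

Derivation:
After op 1 (replace(2, 'f')): offset=0, physical=[A,B,f,D,E,F,G,H], logical=[A,B,f,D,E,F,G,H]
After op 2 (rotate(-2)): offset=6, physical=[A,B,f,D,E,F,G,H], logical=[G,H,A,B,f,D,E,F]
After op 3 (rotate(+3)): offset=1, physical=[A,B,f,D,E,F,G,H], logical=[B,f,D,E,F,G,H,A]
After op 4 (replace(3, 'g')): offset=1, physical=[A,B,f,D,g,F,G,H], logical=[B,f,D,g,F,G,H,A]
After op 5 (replace(3, 'd')): offset=1, physical=[A,B,f,D,d,F,G,H], logical=[B,f,D,d,F,G,H,A]
After op 6 (rotate(-3)): offset=6, physical=[A,B,f,D,d,F,G,H], logical=[G,H,A,B,f,D,d,F]
After op 7 (swap(0, 2)): offset=6, physical=[G,B,f,D,d,F,A,H], logical=[A,H,G,B,f,D,d,F]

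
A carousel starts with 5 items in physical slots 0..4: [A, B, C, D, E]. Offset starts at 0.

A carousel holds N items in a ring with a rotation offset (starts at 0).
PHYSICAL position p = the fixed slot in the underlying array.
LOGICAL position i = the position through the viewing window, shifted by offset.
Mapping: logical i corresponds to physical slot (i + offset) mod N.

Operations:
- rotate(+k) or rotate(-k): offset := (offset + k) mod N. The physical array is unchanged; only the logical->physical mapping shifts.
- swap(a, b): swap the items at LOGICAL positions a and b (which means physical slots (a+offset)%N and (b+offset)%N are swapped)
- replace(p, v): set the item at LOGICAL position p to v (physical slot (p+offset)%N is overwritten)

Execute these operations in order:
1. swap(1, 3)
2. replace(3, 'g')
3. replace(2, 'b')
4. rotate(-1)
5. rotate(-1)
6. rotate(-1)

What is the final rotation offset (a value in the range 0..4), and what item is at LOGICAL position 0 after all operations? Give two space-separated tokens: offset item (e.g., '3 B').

Answer: 2 b

Derivation:
After op 1 (swap(1, 3)): offset=0, physical=[A,D,C,B,E], logical=[A,D,C,B,E]
After op 2 (replace(3, 'g')): offset=0, physical=[A,D,C,g,E], logical=[A,D,C,g,E]
After op 3 (replace(2, 'b')): offset=0, physical=[A,D,b,g,E], logical=[A,D,b,g,E]
After op 4 (rotate(-1)): offset=4, physical=[A,D,b,g,E], logical=[E,A,D,b,g]
After op 5 (rotate(-1)): offset=3, physical=[A,D,b,g,E], logical=[g,E,A,D,b]
After op 6 (rotate(-1)): offset=2, physical=[A,D,b,g,E], logical=[b,g,E,A,D]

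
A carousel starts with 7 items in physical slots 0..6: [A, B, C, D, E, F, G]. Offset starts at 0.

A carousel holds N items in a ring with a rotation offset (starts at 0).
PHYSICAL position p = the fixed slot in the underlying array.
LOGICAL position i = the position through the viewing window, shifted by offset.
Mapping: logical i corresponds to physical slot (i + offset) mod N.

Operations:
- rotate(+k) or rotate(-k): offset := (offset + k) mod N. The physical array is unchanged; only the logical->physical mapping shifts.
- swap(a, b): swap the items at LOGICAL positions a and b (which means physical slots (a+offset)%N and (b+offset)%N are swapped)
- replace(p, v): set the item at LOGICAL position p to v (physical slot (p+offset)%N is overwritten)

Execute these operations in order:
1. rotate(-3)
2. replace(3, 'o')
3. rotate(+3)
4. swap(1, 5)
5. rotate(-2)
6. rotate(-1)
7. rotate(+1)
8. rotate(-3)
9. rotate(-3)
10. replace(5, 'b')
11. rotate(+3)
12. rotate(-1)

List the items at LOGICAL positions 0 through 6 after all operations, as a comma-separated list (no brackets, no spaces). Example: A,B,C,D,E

Answer: F,C,D,b,B,G,o

Derivation:
After op 1 (rotate(-3)): offset=4, physical=[A,B,C,D,E,F,G], logical=[E,F,G,A,B,C,D]
After op 2 (replace(3, 'o')): offset=4, physical=[o,B,C,D,E,F,G], logical=[E,F,G,o,B,C,D]
After op 3 (rotate(+3)): offset=0, physical=[o,B,C,D,E,F,G], logical=[o,B,C,D,E,F,G]
After op 4 (swap(1, 5)): offset=0, physical=[o,F,C,D,E,B,G], logical=[o,F,C,D,E,B,G]
After op 5 (rotate(-2)): offset=5, physical=[o,F,C,D,E,B,G], logical=[B,G,o,F,C,D,E]
After op 6 (rotate(-1)): offset=4, physical=[o,F,C,D,E,B,G], logical=[E,B,G,o,F,C,D]
After op 7 (rotate(+1)): offset=5, physical=[o,F,C,D,E,B,G], logical=[B,G,o,F,C,D,E]
After op 8 (rotate(-3)): offset=2, physical=[o,F,C,D,E,B,G], logical=[C,D,E,B,G,o,F]
After op 9 (rotate(-3)): offset=6, physical=[o,F,C,D,E,B,G], logical=[G,o,F,C,D,E,B]
After op 10 (replace(5, 'b')): offset=6, physical=[o,F,C,D,b,B,G], logical=[G,o,F,C,D,b,B]
After op 11 (rotate(+3)): offset=2, physical=[o,F,C,D,b,B,G], logical=[C,D,b,B,G,o,F]
After op 12 (rotate(-1)): offset=1, physical=[o,F,C,D,b,B,G], logical=[F,C,D,b,B,G,o]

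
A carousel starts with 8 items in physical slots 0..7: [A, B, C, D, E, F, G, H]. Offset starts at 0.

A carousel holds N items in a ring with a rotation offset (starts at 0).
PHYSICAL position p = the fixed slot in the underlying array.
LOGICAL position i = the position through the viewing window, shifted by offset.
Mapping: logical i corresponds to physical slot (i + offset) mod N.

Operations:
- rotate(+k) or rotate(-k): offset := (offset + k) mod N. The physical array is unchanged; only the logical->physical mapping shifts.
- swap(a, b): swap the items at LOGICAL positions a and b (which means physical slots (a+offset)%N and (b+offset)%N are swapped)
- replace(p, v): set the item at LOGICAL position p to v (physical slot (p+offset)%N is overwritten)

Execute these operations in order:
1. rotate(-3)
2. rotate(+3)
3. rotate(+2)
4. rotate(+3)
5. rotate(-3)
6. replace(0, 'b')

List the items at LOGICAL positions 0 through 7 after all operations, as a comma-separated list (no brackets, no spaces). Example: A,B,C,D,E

Answer: b,D,E,F,G,H,A,B

Derivation:
After op 1 (rotate(-3)): offset=5, physical=[A,B,C,D,E,F,G,H], logical=[F,G,H,A,B,C,D,E]
After op 2 (rotate(+3)): offset=0, physical=[A,B,C,D,E,F,G,H], logical=[A,B,C,D,E,F,G,H]
After op 3 (rotate(+2)): offset=2, physical=[A,B,C,D,E,F,G,H], logical=[C,D,E,F,G,H,A,B]
After op 4 (rotate(+3)): offset=5, physical=[A,B,C,D,E,F,G,H], logical=[F,G,H,A,B,C,D,E]
After op 5 (rotate(-3)): offset=2, physical=[A,B,C,D,E,F,G,H], logical=[C,D,E,F,G,H,A,B]
After op 6 (replace(0, 'b')): offset=2, physical=[A,B,b,D,E,F,G,H], logical=[b,D,E,F,G,H,A,B]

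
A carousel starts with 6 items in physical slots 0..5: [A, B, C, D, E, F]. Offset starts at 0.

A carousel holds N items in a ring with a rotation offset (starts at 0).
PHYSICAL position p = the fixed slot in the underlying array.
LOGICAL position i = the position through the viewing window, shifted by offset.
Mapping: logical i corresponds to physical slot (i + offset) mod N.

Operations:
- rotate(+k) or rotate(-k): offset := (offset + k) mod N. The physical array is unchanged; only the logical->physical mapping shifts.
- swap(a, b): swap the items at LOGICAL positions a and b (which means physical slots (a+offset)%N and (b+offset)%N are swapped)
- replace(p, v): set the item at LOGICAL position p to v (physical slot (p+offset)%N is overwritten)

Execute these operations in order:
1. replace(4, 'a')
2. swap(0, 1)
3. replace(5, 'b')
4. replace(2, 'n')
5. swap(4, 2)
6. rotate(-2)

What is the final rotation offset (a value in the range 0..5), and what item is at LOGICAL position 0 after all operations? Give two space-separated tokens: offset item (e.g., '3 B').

Answer: 4 n

Derivation:
After op 1 (replace(4, 'a')): offset=0, physical=[A,B,C,D,a,F], logical=[A,B,C,D,a,F]
After op 2 (swap(0, 1)): offset=0, physical=[B,A,C,D,a,F], logical=[B,A,C,D,a,F]
After op 3 (replace(5, 'b')): offset=0, physical=[B,A,C,D,a,b], logical=[B,A,C,D,a,b]
After op 4 (replace(2, 'n')): offset=0, physical=[B,A,n,D,a,b], logical=[B,A,n,D,a,b]
After op 5 (swap(4, 2)): offset=0, physical=[B,A,a,D,n,b], logical=[B,A,a,D,n,b]
After op 6 (rotate(-2)): offset=4, physical=[B,A,a,D,n,b], logical=[n,b,B,A,a,D]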